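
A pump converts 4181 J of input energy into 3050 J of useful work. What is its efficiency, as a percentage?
η = W_out/W_in = 3050/4181 = 72.95%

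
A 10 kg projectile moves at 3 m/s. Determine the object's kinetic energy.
KE = ½mv² = ½(10)(3)² = 45.0 J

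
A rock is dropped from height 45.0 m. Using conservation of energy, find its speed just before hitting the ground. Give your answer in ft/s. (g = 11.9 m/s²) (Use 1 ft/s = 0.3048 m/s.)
mgh = ½mv² ⇒ v = √(2gh) = √(2·11.9·45.0) = 32.7261 m/s = 107.4 ft/s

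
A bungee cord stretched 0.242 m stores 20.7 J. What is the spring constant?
k = 2·PE/x² = 2·20.7/(0.242)² = 706.9 N/m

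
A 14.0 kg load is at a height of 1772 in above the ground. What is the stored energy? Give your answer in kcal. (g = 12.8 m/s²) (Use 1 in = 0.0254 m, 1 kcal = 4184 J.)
Convert to SI: m = 14.0 kg, h = 45.0088 m
PE = mgh = (14.0)(12.8)(45.0088) = 8065.58 J = 1.928 kcal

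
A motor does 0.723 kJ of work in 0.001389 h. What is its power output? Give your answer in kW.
Convert to SI: W = 723.0 J, t = 5.0004 s
P = W/t = 723.0/5.0004 = 144.588 W = 0.1446 kW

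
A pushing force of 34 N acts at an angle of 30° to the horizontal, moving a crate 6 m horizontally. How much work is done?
W = F·d·cosθ = (34)(6)cos(30°) = 176.7 J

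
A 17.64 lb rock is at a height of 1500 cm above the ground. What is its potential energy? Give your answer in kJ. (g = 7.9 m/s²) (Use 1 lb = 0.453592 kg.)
Convert to SI: m = 8.00136 kg, h = 15.0 m
PE = mgh = (8.00136)(7.9)(15.0) = 948.162 J = 0.9482 kJ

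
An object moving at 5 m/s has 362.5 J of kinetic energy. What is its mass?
m = 2·KE/v² = 2·362.5/(5)² = 29.0 kg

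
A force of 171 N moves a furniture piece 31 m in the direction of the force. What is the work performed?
W = F·d = (171)(31) = 5301 J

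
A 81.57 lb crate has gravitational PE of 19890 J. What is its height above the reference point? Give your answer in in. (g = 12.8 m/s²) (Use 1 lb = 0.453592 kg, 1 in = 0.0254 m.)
Convert to SI: m = 36.9995 kg, PE = 19890.0 J
h = PE/(mg) = 19890.0/(36.9995·12.8) = 41.998 m = 1653 in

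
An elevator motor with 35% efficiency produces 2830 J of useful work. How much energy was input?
W_in = W_out/η = 2830/0.35 = 8086 J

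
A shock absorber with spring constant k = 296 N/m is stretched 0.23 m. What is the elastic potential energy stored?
PE = ½kx² = ½(296)(0.23)² = 7.829 J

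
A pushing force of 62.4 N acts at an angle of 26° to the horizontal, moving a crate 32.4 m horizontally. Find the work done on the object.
W = F·d·cosθ = (62.4)(32.4)cos(26°) = 1817 J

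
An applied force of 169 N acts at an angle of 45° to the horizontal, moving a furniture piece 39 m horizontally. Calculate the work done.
W = F·d·cosθ = (169)(39)cos(45°) = 4661 J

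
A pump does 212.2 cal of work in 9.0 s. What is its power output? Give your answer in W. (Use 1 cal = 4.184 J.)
Convert to SI: W = 887.845 J, t = 9.0 s
P = W/t = 887.845/9.0 = 98.65 W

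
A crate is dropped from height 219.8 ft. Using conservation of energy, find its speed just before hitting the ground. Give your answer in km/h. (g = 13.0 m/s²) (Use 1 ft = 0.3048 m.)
Convert to SI: h = 66.995 m
mgh = ½mv² ⇒ v = √(2gh) = √(2·13.0·66.995) = 41.7357 m/s = 150.2 km/h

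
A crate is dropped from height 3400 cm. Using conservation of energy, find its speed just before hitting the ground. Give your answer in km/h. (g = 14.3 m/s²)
Convert to SI: h = 34.0 m
mgh = ½mv² ⇒ v = √(2gh) = √(2·14.3·34.0) = 31.1833 m/s = 112.3 km/h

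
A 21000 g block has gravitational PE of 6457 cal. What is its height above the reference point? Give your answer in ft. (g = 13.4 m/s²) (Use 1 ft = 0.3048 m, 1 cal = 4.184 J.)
Convert to SI: m = 21.0 kg, PE = 27016.1 J
h = PE/(mg) = 27016.1/(21.0·13.4) = 96.006 m = 315.0 ft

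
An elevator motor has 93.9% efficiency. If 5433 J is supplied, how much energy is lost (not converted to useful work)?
W_lost = W_in(1 − η) = 5433·(1 − 0.939) = 331.4 J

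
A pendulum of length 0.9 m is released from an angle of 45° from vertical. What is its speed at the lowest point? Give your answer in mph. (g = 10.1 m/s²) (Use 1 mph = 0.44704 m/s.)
h = L(1 − cosθ) = 0.9(1 − cos45°) = 0.263604 m
v = √(2gh) = √(2·10.1·0.263604) = 2.30755 m/s = 5.162 mph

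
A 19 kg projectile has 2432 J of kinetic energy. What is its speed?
v = √(2·KE/m) = √(2·2432/19) = 16.0 m/s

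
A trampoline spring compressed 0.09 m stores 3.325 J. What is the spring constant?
k = 2·PE/x² = 2·3.325/(0.09)² = 821.0 N/m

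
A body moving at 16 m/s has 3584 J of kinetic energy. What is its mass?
m = 2·KE/v² = 2·3584/(16)² = 28.0 kg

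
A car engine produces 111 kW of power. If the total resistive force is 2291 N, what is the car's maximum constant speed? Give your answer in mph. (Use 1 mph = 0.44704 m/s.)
P = Fv ⇒ v = P/F = 111000 W/2291.0 N = 48.4505 m/s = 108.4 mph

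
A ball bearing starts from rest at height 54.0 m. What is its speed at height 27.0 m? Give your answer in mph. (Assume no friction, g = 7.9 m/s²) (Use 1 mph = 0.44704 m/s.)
mgh₁ = mgh₂ + ½mv² ⇒ v = √(2g(h₁−h₂)) = √(2·7.9·27.0) = 20.6543 m/s = 46.2 mph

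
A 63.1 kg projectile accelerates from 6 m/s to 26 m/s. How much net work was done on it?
W = ΔKE = ½m(v₂² − v₁²) = ½(63.1)(26² − 6²) = 20192.0 J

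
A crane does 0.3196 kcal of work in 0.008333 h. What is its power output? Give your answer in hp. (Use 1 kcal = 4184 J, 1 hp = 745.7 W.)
Convert to SI: W = 1337.21 J, t = 29.9988 s
P = W/t = 1337.21/29.9988 = 44.5753 W = 0.05978 hp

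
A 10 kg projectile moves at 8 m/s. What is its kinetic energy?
KE = ½mv² = ½(10)(8)² = 320.0 J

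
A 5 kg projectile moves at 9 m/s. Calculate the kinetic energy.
KE = ½mv² = ½(5)(9)² = 202.5 J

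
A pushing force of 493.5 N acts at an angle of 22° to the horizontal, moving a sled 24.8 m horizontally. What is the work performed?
W = F·d·cosθ = (493.5)(24.8)cos(22°) = 11350 J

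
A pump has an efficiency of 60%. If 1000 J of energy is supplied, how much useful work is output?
W_out = η·W_in = 0.6·1000 = 600.0 J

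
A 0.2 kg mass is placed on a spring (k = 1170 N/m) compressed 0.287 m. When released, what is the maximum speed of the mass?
½kx² = ½mv² ⇒ v = x√(k/m) = (0.287)√(1170/0.2) = 21.95 m/s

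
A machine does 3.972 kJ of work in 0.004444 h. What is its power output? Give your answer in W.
Convert to SI: W = 3972.0 J, t = 15.9984 s
P = W/t = 3972.0/15.9984 = 248.3 W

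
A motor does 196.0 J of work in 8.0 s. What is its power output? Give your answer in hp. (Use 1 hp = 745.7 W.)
P = W/t = 196.0/8.0 = 24.5 W = 0.03286 hp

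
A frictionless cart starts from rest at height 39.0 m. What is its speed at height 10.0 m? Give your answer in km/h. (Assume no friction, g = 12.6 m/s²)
mgh₁ = mgh₂ + ½mv² ⇒ v = √(2g(h₁−h₂)) = √(2·12.6·29.0) = 27.0333 m/s = 97.32 km/h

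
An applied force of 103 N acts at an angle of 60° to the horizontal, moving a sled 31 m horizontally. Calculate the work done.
W = F·d·cosθ = (103)(31)cos(60°) = 1597 J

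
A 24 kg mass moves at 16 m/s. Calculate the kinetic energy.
KE = ½mv² = ½(24)(16)² = 3072.0 J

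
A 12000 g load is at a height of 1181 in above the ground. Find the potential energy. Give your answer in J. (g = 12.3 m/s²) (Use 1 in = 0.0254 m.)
Convert to SI: m = 12.0 kg, h = 29.9974 m
PE = mgh = (12.0)(12.3)(29.9974) = 4428 J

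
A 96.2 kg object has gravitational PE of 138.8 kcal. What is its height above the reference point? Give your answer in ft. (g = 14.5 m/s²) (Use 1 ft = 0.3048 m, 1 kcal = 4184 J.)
Convert to SI: m = 96.2 kg, PE = 580739 J
h = PE/(mg) = 580739/(96.2·14.5) = 416.33 m = 1366 ft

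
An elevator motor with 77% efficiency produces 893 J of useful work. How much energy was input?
W_in = W_out/η = 893/0.77 = 1160 J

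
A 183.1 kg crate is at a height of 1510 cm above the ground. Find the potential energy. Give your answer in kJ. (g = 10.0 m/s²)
Convert to SI: m = 183.1 kg, h = 15.1 m
PE = mgh = (183.1)(10.0)(15.1) = 27648.1 J = 27.65 kJ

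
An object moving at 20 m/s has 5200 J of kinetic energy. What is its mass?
m = 2·KE/v² = 2·5200/(20)² = 26.0 kg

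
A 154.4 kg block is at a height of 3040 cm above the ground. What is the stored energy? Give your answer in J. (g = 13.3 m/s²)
Convert to SI: m = 154.4 kg, h = 30.4 m
PE = mgh = (154.4)(13.3)(30.4) = 62430 J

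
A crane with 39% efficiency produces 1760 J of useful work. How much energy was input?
W_in = W_out/η = 1760/0.39 = 4513 J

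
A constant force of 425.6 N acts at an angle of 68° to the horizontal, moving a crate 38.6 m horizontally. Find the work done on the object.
W = F·d·cosθ = (425.6)(38.6)cos(68°) = 6154 J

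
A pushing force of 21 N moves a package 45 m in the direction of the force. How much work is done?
W = F·d = (21)(45) = 945.0 J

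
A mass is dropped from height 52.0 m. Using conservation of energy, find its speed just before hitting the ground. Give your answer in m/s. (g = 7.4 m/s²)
mgh = ½mv² ⇒ v = √(2gh) = √(2·7.4·52.0) = 27.74 m/s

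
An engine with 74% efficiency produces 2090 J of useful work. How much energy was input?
W_in = W_out/η = 2090/0.74 = 2824 J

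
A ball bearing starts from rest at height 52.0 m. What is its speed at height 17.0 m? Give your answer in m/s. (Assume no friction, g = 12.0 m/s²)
mgh₁ = mgh₂ + ½mv² ⇒ v = √(2g(h₁−h₂)) = √(2·12.0·35.0) = 28.98 m/s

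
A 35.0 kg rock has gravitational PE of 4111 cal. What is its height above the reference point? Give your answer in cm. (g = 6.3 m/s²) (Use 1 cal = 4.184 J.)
Convert to SI: m = 35.0 kg, PE = 17200.4 J
h = PE/(mg) = 17200.4/(35.0·6.3) = 78.0065 m = 7801 cm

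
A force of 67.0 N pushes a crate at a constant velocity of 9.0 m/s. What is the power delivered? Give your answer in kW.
P = Fv = (67.0)(9.0) = 603.0 W = 0.603 kW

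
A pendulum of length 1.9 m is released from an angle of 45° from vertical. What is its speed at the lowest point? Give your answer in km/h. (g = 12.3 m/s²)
h = L(1 − cosθ) = 1.9(1 − cos45°) = 0.556497 m
v = √(2gh) = √(2·12.3·0.556497) = 3.69998 m/s = 13.32 km/h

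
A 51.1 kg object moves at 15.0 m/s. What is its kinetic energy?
KE = ½mv² = ½(51.1)(15.0)² = 5749 J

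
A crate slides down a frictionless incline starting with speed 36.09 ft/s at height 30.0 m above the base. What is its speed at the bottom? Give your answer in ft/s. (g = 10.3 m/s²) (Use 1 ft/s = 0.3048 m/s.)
Convert to SI: v₀ = 11.0002 m/s, h = 30.0 m
½mv₀² + mgh = ½mv² ⇒ v = √(v₀² + 2gh) = √(11.0002² + 2·10.3·30.0) = 27.1846 m/s = 89.19 ft/s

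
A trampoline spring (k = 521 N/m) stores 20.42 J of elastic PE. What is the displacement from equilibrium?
x = √(2·PE/k) = √(2·20.42/521) = 0.28 m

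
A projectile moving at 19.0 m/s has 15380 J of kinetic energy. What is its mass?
m = 2·KE/v² = 2·15380/(19.0)² = 85.21 kg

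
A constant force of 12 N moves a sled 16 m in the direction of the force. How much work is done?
W = F·d = (12)(16) = 192.0 J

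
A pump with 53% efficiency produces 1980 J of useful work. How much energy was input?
W_in = W_out/η = 1980/0.53 = 3736 J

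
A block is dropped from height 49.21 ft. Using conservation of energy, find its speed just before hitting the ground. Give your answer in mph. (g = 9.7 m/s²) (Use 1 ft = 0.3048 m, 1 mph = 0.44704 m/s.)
Convert to SI: h = 14.9992 m
mgh = ½mv² ⇒ v = √(2gh) = √(2·9.7·14.9992) = 17.0583 m/s = 38.16 mph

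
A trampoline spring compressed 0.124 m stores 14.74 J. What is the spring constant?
k = 2·PE/x² = 2·14.74/(0.124)² = 1917 N/m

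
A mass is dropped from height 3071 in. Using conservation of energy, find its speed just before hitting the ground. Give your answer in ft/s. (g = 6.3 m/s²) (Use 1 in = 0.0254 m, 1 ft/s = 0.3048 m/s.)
Convert to SI: h = 78.0034 m
mgh = ½mv² ⇒ v = √(2gh) = √(2·6.3·78.0034) = 31.3503 m/s = 102.9 ft/s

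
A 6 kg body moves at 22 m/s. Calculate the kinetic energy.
KE = ½mv² = ½(6)(22)² = 1452.0 J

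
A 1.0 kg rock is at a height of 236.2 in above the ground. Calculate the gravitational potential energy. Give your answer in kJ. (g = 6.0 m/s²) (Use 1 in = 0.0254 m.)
Convert to SI: m = 1.0 kg, h = 5.99948 m
PE = mgh = (1.0)(6.0)(5.99948) = 35.9969 J = 0.036 kJ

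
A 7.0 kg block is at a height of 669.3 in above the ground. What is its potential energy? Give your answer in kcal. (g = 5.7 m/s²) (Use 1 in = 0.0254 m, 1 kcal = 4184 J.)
Convert to SI: m = 7.0 kg, h = 17.0002 m
PE = mgh = (7.0)(5.7)(17.0002) = 678.309 J = 0.1621 kcal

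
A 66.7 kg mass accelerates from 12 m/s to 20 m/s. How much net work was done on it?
W = ΔKE = ½m(v₂² − v₁²) = ½(66.7)(20² − 12²) = 8537.6 J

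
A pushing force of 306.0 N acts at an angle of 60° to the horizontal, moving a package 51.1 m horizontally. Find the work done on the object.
W = F·d·cosθ = (306.0)(51.1)cos(60°) = 7818 J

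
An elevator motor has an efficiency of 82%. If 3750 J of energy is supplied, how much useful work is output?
W_out = η·W_in = 0.82·3750 = 3075.0 J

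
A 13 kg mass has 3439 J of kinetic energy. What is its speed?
v = √(2·KE/m) = √(2·3439/13) = 23.0 m/s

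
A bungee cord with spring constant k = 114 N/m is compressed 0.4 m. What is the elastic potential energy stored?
PE = ½kx² = ½(114)(0.4)² = 9.12 J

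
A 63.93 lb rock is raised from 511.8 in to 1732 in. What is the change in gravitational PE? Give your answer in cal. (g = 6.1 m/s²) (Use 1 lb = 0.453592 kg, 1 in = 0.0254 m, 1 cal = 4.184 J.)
Convert to SI: m = 28.9981 kg, Δh = 30.9931 m
ΔPE = mgΔh = (28.9981)(6.1)(30.9931) = 5482.32 J = 1310 cal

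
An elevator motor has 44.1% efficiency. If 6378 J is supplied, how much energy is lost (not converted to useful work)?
W_lost = W_in(1 − η) = 6378·(1 − 0.441) = 3565 J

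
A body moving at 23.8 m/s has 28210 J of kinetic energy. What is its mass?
m = 2·KE/v² = 2·28210/(23.8)² = 99.6 kg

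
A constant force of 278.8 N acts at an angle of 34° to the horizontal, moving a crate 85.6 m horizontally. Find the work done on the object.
W = F·d·cosθ = (278.8)(85.6)cos(34°) = 19790 J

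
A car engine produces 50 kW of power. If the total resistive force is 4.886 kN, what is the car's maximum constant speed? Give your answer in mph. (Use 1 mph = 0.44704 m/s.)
Convert to SI: F = 4886.0 N
P = Fv ⇒ v = P/F = 50000 W/4886.0 N = 10.2333 m/s = 22.89 mph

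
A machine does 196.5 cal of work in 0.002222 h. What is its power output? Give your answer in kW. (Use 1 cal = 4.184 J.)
Convert to SI: W = 822.156 J, t = 7.9992 s
P = W/t = 822.156/7.9992 = 102.78 W = 0.1028 kW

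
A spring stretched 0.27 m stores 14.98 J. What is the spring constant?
k = 2·PE/x² = 2·14.98/(0.27)² = 411.0 N/m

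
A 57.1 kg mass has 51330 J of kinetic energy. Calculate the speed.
v = √(2·KE/m) = √(2·51330/57.1) = 42.4 m/s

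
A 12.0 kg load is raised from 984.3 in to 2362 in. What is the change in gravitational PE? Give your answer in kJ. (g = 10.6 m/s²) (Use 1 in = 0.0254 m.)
Convert to SI: m = 12.0 kg, Δh = 34.9936 m
ΔPE = mgΔh = (12.0)(10.6)(34.9936) = 4451.18 J = 4.451 kJ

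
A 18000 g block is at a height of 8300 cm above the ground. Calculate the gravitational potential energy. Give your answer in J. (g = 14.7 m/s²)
Convert to SI: m = 18.0 kg, h = 83.0 m
PE = mgh = (18.0)(14.7)(83.0) = 21960 J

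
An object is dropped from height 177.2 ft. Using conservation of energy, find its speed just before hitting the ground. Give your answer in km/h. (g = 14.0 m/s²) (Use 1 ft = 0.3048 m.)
Convert to SI: h = 54.0106 m
mgh = ½mv² ⇒ v = √(2gh) = √(2·14.0·54.0106) = 38.8882 m/s = 140.0 km/h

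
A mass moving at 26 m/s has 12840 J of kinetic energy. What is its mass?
m = 2·KE/v² = 2·12840/(26)² = 37.99 kg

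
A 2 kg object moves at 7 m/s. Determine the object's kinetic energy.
KE = ½mv² = ½(2)(7)² = 49.0 J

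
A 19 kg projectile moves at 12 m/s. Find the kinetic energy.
KE = ½mv² = ½(19)(12)² = 1368.0 J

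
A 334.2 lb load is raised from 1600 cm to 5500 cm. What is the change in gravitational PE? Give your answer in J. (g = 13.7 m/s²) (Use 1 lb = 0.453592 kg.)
Convert to SI: m = 151.59 kg, Δh = 39.0 m
ΔPE = mgΔh = (151.59)(13.7)(39.0) = 80990 J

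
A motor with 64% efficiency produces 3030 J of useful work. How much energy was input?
W_in = W_out/η = 3030/0.64 = 4734 J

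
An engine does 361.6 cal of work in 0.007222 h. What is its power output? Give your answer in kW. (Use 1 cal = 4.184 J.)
Convert to SI: W = 1512.93 J, t = 25.9992 s
P = W/t = 1512.93/25.9992 = 58.1916 W = 0.05819 kW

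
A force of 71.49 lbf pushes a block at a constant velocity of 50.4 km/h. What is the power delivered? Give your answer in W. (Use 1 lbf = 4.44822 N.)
Convert to SI: F = 318.003 N, v = 14.0 m/s
P = Fv = (318.003)(14.0) = 4452 W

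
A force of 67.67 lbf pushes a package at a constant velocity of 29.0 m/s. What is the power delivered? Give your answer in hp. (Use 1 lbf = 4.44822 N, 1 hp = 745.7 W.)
Convert to SI: F = 301.011 N, v = 29.0 m/s
P = Fv = (301.011)(29.0) = 8729.32 W = 11.71 hp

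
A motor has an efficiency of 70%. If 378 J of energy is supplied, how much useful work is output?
W_out = η·W_in = 0.7·378 = 264.6 J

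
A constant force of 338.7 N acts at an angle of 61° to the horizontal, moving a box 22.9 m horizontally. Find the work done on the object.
W = F·d·cosθ = (338.7)(22.9)cos(61°) = 3760 J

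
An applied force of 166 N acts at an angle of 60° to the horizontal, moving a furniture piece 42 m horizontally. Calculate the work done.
W = F·d·cosθ = (166)(42)cos(60°) = 3486 J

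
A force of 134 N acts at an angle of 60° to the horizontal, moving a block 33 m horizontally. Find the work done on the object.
W = F·d·cosθ = (134)(33)cos(60°) = 2211 J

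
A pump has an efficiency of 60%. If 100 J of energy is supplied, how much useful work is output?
W_out = η·W_in = 0.6·100 = 60.0 J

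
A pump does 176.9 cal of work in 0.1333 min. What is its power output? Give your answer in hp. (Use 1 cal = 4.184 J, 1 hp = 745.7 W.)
Convert to SI: W = 740.15 J, t = 7.998 s
P = W/t = 740.15/7.998 = 92.5418 W = 0.1241 hp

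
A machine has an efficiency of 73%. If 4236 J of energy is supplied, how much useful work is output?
W_out = η·W_in = 0.73·4236 = 3092.28 J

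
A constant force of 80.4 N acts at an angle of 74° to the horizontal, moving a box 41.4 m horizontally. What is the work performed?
W = F·d·cosθ = (80.4)(41.4)cos(74°) = 917.5 J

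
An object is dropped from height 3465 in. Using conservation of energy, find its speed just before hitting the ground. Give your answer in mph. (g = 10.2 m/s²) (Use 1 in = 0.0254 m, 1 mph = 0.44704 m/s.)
Convert to SI: h = 88.011 m
mgh = ½mv² ⇒ v = √(2gh) = √(2·10.2·88.011) = 42.3724 m/s = 94.78 mph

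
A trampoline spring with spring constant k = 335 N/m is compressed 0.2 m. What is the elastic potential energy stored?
PE = ½kx² = ½(335)(0.2)² = 6.7 J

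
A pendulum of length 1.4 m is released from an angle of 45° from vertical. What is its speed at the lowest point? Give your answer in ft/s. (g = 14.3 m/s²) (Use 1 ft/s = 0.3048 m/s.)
h = L(1 − cosθ) = 1.4(1 − cos45°) = 0.410051 m
v = √(2gh) = √(2·14.3·0.410051) = 3.42454 m/s = 11.24 ft/s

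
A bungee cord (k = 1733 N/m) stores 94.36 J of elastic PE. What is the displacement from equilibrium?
x = √(2·PE/k) = √(2·94.36/1733) = 0.33 m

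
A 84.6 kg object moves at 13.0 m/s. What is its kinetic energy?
KE = ½mv² = ½(84.6)(13.0)² = 7149 J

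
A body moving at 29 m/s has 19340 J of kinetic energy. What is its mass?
m = 2·KE/v² = 2·19340/(29)² = 45.99 kg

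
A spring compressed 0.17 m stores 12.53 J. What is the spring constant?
k = 2·PE/x² = 2·12.53/(0.17)² = 867.1 N/m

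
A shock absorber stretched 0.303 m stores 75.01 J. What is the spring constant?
k = 2·PE/x² = 2·75.01/(0.303)² = 1634 N/m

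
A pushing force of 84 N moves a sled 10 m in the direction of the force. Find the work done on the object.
W = F·d = (84)(10) = 840.0 J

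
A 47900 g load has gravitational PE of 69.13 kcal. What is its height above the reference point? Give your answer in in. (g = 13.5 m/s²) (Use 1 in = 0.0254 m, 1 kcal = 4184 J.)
Convert to SI: m = 47.9 kg, PE = 289240 J
h = PE/(mg) = 289240/(47.9·13.5) = 447.29 m = 17610 in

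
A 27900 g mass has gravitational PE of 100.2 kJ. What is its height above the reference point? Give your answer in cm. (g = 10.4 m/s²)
Convert to SI: m = 27.9 kg, PE = 100200 J
h = PE/(mg) = 100200/(27.9·10.4) = 345.327 m = 34530 cm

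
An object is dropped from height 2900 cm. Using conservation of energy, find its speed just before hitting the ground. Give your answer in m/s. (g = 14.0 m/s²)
Convert to SI: h = 29.0 m
mgh = ½mv² ⇒ v = √(2gh) = √(2·14.0·29.0) = 28.5 m/s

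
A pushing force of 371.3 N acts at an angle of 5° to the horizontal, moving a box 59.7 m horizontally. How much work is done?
W = F·d·cosθ = (371.3)(59.7)cos(5°) = 22080 J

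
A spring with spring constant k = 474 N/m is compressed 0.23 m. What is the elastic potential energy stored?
PE = ½kx² = ½(474)(0.23)² = 12.54 J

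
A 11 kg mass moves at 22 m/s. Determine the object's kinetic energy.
KE = ½mv² = ½(11)(22)² = 2662.0 J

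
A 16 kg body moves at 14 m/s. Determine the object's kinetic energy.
KE = ½mv² = ½(16)(14)² = 1568.0 J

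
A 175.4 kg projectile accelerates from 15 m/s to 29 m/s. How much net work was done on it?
W = ΔKE = ½m(v₂² − v₁²) = ½(175.4)(29² − 15²) = 54023.2 J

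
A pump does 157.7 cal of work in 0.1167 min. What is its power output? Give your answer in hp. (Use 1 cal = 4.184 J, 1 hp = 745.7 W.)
Convert to SI: W = 659.817 J, t = 7.002 s
P = W/t = 659.817/7.002 = 94.2326 W = 0.1264 hp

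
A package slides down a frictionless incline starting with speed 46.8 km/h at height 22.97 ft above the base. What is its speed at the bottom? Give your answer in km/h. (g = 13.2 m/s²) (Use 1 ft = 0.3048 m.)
Convert to SI: v₀ = 13.0 m/s, h = 7.00126 m
½mv₀² + mgh = ½mv² ⇒ v = √(v₀² + 2gh) = √(13.0² + 2·13.2·7.00126) = 18.8105 m/s = 67.72 km/h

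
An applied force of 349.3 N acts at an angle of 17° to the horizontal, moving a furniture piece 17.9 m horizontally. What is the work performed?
W = F·d·cosθ = (349.3)(17.9)cos(17°) = 5979 J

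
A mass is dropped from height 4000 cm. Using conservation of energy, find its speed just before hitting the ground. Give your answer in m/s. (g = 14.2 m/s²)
Convert to SI: h = 40.0 m
mgh = ½mv² ⇒ v = √(2gh) = √(2·14.2·40.0) = 33.7 m/s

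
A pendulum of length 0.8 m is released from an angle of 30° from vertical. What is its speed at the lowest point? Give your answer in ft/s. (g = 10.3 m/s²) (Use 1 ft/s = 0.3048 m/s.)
h = L(1 − cosθ) = 0.8(1 − cos30°) = 0.10718 m
v = √(2gh) = √(2·10.3·0.10718) = 1.4859 m/s = 4.875 ft/s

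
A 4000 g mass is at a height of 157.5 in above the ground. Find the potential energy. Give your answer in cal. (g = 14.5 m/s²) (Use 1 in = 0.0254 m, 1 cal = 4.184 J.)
Convert to SI: m = 4.0 kg, h = 4.0005 m
PE = mgh = (4.0)(14.5)(4.0005) = 232.029 J = 55.46 cal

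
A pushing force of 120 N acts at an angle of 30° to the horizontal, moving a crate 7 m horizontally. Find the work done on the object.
W = F·d·cosθ = (120)(7)cos(30°) = 727.5 J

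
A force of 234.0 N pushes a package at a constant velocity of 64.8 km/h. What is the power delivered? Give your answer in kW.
Convert to SI: F = 234.0 N, v = 18.0 m/s
P = Fv = (234.0)(18.0) = 4212.0 W = 4.212 kW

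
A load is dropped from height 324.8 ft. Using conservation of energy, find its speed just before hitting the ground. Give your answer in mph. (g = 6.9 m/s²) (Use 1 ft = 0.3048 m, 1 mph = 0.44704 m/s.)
Convert to SI: h = 98.999 m
mgh = ½mv² ⇒ v = √(2gh) = √(2·6.9·98.999) = 36.962 m/s = 82.68 mph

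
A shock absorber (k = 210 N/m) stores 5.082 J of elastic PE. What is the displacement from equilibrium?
x = √(2·PE/k) = √(2·5.082/210) = 0.22 m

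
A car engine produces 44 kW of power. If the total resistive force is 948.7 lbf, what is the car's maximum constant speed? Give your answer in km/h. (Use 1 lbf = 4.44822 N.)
Convert to SI: F = 4220.03 N
P = Fv ⇒ v = P/F = 44000 W/4220.03 N = 10.4265 m/s = 37.54 km/h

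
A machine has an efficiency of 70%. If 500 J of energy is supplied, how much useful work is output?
W_out = η·W_in = 0.7·500 = 350.0 J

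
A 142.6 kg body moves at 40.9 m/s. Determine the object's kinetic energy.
KE = ½mv² = ½(142.6)(40.9)² = 119300 J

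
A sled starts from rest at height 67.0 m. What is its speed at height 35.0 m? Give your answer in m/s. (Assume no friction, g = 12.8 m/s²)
mgh₁ = mgh₂ + ½mv² ⇒ v = √(2g(h₁−h₂)) = √(2·12.8·32.0) = 28.62 m/s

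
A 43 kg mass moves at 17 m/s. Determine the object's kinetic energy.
KE = ½mv² = ½(43)(17)² = 6213.5 J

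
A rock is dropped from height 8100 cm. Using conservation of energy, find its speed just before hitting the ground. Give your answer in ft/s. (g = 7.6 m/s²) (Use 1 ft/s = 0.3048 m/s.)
Convert to SI: h = 81.0 m
mgh = ½mv² ⇒ v = √(2gh) = √(2·7.6·81.0) = 35.0885 m/s = 115.1 ft/s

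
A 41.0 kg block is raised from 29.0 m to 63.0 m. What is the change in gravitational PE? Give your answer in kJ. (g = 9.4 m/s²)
ΔPE = mgΔh = (41.0)(9.4)(34.0) = 13103.6 J = 13.1 kJ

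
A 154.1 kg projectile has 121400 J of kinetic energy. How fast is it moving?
v = √(2·KE/m) = √(2·121400/154.1) = 39.69 m/s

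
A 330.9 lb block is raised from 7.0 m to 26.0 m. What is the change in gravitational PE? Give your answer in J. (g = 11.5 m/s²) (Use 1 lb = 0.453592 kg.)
Convert to SI: m = 150.094 kg, Δh = 19.0 m
ΔPE = mgΔh = (150.094)(11.5)(19.0) = 32800 J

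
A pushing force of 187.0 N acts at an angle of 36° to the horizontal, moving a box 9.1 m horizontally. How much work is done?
W = F·d·cosθ = (187.0)(9.1)cos(36°) = 1377 J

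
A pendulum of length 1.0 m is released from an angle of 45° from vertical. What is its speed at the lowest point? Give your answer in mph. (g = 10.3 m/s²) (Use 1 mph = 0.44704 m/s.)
h = L(1 − cosθ) = 1.0(1 − cos45°) = 0.292893 m
v = √(2gh) = √(2·10.3·0.292893) = 2.45634 m/s = 5.495 mph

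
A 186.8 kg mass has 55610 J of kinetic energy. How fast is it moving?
v = √(2·KE/m) = √(2·55610/186.8) = 24.4 m/s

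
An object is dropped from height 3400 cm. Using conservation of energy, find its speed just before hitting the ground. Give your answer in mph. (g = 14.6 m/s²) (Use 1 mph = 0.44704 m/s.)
Convert to SI: h = 34.0 m
mgh = ½mv² ⇒ v = √(2gh) = √(2·14.6·34.0) = 31.5087 m/s = 70.48 mph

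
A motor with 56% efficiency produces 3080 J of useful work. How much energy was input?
W_in = W_out/η = 3080/0.56 = 5500 J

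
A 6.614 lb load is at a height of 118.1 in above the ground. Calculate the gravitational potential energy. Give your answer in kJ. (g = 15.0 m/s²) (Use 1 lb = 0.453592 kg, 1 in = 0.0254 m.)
Convert to SI: m = 3.00006 kg, h = 2.99974 m
PE = mgh = (3.00006)(15.0)(2.99974) = 134.991 J = 0.135 kJ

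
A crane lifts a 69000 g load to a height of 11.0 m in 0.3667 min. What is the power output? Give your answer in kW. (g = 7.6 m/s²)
Convert to SI: m = 69.0 kg, h = 11.0 m, t = 22.002 s
P = mgh/t = (69.0)(7.6)(11.0)/22.002 = 262.176 W = 0.2622 kW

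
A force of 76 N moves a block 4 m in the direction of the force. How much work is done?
W = F·d = (76)(4) = 304.0 J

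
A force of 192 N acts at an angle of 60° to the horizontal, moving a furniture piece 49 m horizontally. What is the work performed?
W = F·d·cosθ = (192)(49)cos(60°) = 4704 J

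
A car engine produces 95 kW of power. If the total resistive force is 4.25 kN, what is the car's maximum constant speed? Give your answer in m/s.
Convert to SI: F = 4250.0 N
P = Fv ⇒ v = P/F = 95000 W/4250.0 N = 22.35 m/s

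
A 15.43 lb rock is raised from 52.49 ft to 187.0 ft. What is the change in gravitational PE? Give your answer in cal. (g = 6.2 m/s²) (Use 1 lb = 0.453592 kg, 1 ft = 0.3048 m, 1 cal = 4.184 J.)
Convert to SI: m = 6.99892 kg, Δh = 40.9986 m
ΔPE = mgΔh = (6.99892)(6.2)(40.9986) = 1779.07 J = 425.2 cal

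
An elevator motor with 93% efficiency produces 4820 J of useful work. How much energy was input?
W_in = W_out/η = 4820/0.93 = 5183 J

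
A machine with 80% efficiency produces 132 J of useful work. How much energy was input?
W_in = W_out/η = 132/0.8 = 165.0 J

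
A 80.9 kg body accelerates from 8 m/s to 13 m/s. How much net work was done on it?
W = ΔKE = ½m(v₂² − v₁²) = ½(80.9)(13² − 8²) = 4247.25 J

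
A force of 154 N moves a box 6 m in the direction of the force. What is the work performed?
W = F·d = (154)(6) = 924.0 J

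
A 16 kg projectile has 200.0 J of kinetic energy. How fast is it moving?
v = √(2·KE/m) = √(2·200.0/16) = 5.0 m/s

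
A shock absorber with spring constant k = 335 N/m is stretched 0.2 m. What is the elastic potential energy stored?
PE = ½kx² = ½(335)(0.2)² = 6.7 J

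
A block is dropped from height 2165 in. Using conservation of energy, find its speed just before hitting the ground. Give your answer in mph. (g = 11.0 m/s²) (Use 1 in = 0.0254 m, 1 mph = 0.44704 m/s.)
Convert to SI: h = 54.991 m
mgh = ½mv² ⇒ v = √(2gh) = √(2·11.0·54.991) = 34.7822 m/s = 77.81 mph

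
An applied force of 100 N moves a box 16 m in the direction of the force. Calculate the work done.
W = F·d = (100)(16) = 1600 J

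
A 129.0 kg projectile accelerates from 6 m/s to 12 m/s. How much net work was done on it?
W = ΔKE = ½m(v₂² − v₁²) = ½(129.0)(12² − 6²) = 6966.0 J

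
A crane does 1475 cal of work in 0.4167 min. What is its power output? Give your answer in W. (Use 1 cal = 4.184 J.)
Convert to SI: W = 6171.4 J, t = 25.002 s
P = W/t = 6171.4/25.002 = 246.8 W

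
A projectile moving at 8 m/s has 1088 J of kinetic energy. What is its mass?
m = 2·KE/v² = 2·1088/(8)² = 34.0 kg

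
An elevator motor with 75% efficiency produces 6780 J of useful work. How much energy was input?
W_in = W_out/η = 6780/0.75 = 9040 J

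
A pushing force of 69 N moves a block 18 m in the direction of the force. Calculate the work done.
W = F·d = (69)(18) = 1242 J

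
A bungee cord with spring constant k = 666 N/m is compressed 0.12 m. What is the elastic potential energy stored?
PE = ½kx² = ½(666)(0.12)² = 4.795 J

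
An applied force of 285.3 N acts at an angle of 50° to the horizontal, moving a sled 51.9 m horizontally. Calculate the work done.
W = F·d·cosθ = (285.3)(51.9)cos(50°) = 9518 J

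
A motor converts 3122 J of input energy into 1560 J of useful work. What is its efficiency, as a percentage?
η = W_out/W_in = 1560/3122 = 49.97%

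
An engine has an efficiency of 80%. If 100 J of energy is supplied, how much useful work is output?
W_out = η·W_in = 0.8·100 = 80.0 J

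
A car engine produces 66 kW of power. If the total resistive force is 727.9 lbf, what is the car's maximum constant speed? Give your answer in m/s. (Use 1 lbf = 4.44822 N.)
Convert to SI: F = 3237.86 N
P = Fv ⇒ v = P/F = 66000 W/3237.86 N = 20.38 m/s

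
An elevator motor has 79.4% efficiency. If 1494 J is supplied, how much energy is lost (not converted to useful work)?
W_lost = W_in(1 − η) = 1494·(1 − 0.794) = 307.8 J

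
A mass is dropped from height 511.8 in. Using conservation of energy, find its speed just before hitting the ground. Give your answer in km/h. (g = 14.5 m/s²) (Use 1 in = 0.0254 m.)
Convert to SI: h = 12.9997 m
mgh = ½mv² ⇒ v = √(2gh) = √(2·14.5·12.9997) = 19.4163 m/s = 69.9 km/h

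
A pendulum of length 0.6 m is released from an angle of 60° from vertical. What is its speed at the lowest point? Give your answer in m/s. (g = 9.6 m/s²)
h = L(1 − cosθ) = 0.6(1 − cos60°) = 0.3 m
v = √(2gh) = √(2·9.6·0.3) = 2.4 m/s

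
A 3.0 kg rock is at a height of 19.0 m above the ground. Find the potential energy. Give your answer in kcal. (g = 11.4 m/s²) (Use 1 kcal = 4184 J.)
PE = mgh = (3.0)(11.4)(19.0) = 649.8 J = 0.1553 kcal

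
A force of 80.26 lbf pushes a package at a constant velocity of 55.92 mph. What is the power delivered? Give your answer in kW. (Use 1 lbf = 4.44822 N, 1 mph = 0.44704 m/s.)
Convert to SI: F = 357.014 N, v = 24.9985 m/s
P = Fv = (357.014)(24.9985) = 8924.81 W = 8.925 kW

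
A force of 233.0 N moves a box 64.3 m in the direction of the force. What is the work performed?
W = F·d = (233.0)(64.3) = 14980 J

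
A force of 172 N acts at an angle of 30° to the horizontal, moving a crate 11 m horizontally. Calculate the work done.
W = F·d·cosθ = (172)(11)cos(30°) = 1639 J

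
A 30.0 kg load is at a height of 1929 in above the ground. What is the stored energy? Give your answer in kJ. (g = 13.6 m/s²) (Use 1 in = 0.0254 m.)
Convert to SI: m = 30.0 kg, h = 48.9966 m
PE = mgh = (30.0)(13.6)(48.9966) = 19990.6 J = 19.99 kJ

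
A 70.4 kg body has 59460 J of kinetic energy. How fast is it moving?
v = √(2·KE/m) = √(2·59460/70.4) = 41.1 m/s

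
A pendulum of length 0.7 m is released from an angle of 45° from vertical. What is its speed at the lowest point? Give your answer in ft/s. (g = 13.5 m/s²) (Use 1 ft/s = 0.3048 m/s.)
h = L(1 − cosθ) = 0.7(1 − cos45°) = 0.205025 m
v = √(2gh) = √(2·13.5·0.205025) = 2.3528 m/s = 7.719 ft/s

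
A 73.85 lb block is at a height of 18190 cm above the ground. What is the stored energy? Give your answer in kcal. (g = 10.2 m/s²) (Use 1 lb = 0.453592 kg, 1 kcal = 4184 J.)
Convert to SI: m = 33.4978 kg, h = 181.9 m
PE = mgh = (33.4978)(10.2)(181.9) = 62151.1 J = 14.85 kcal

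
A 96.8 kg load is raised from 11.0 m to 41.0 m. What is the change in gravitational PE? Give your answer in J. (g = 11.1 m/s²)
ΔPE = mgΔh = (96.8)(11.1)(30.0) = 32230 J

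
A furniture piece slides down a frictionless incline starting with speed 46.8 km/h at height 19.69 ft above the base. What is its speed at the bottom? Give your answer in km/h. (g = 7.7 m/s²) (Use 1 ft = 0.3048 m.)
Convert to SI: v₀ = 13.0 m/s, h = 6.00151 m
½mv₀² + mgh = ½mv² ⇒ v = √(v₀² + 2gh) = √(13.0² + 2·7.7·6.00151) = 16.1686 m/s = 58.21 km/h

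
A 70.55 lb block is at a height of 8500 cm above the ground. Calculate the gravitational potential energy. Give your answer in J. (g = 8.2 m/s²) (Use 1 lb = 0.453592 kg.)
Convert to SI: m = 32.0009 kg, h = 85.0 m
PE = mgh = (32.0009)(8.2)(85.0) = 22300 J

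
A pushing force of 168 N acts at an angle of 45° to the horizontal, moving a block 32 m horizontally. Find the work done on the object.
W = F·d·cosθ = (168)(32)cos(45°) = 3801 J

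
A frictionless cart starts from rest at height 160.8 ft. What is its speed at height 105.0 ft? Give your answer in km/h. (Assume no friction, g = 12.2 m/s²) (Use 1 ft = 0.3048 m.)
Convert to SI: h₁−h₂ = 17.0078 m
mgh₁ = mgh₂ + ½mv² ⇒ v = √(2g(h₁−h₂)) = √(2·12.2·17.0078) = 20.3713 m/s = 73.34 km/h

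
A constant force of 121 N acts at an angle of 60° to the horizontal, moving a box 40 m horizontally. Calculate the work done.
W = F·d·cosθ = (121)(40)cos(60°) = 2420 J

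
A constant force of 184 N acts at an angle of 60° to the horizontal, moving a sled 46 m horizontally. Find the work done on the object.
W = F·d·cosθ = (184)(46)cos(60°) = 4232 J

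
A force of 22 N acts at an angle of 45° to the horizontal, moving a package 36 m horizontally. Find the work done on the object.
W = F·d·cosθ = (22)(36)cos(45°) = 560.0 J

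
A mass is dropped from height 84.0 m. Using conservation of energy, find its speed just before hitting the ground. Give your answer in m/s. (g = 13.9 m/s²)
mgh = ½mv² ⇒ v = √(2gh) = √(2·13.9·84.0) = 48.32 m/s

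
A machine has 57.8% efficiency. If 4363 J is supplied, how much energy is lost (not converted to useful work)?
W_lost = W_in(1 − η) = 4363·(1 − 0.578) = 1841 J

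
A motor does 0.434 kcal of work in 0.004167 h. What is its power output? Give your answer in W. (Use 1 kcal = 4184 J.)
Convert to SI: W = 1815.86 J, t = 15.0012 s
P = W/t = 1815.86/15.0012 = 121.0 W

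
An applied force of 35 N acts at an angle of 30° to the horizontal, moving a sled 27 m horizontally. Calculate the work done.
W = F·d·cosθ = (35)(27)cos(30°) = 818.4 J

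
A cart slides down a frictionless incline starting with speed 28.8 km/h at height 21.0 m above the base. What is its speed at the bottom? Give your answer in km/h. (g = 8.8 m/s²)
Convert to SI: v₀ = 8.0 m/s, h = 21.0 m
½mv₀² + mgh = ½mv² ⇒ v = √(v₀² + 2gh) = √(8.0² + 2·8.8·21.0) = 20.8231 m/s = 74.96 km/h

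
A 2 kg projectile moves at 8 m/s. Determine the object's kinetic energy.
KE = ½mv² = ½(2)(8)² = 64.0 J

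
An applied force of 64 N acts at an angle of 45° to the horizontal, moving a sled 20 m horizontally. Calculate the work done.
W = F·d·cosθ = (64)(20)cos(45°) = 905.1 J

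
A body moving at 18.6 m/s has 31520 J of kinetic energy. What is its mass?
m = 2·KE/v² = 2·31520/(18.6)² = 182.2 kg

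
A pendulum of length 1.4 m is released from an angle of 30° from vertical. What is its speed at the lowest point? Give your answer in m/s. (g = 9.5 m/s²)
h = L(1 − cosθ) = 1.4(1 − cos30°) = 0.187564 m
v = √(2gh) = √(2·9.5·0.187564) = 1.888 m/s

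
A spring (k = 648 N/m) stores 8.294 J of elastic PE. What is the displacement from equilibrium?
x = √(2·PE/k) = √(2·8.294/648) = 0.16 m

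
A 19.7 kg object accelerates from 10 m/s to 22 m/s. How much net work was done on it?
W = ΔKE = ½m(v₂² − v₁²) = ½(19.7)(22² − 10²) = 3782.4 J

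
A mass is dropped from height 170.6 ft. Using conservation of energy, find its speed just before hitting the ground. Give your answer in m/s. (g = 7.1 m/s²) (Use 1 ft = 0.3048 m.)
Convert to SI: h = 51.9989 m
mgh = ½mv² ⇒ v = √(2gh) = √(2·7.1·51.9989) = 27.17 m/s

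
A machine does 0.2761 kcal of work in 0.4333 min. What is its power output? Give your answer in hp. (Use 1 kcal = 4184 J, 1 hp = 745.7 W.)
Convert to SI: W = 1155.2 J, t = 25.998 s
P = W/t = 1155.2/25.998 = 44.4343 W = 0.05959 hp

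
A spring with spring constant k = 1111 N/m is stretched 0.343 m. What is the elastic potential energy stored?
PE = ½kx² = ½(1111)(0.343)² = 65.35 J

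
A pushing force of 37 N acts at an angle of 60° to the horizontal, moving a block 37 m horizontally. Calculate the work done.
W = F·d·cosθ = (37)(37)cos(60°) = 684.5 J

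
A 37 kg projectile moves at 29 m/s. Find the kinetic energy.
KE = ½mv² = ½(37)(29)² = 15558.5 J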